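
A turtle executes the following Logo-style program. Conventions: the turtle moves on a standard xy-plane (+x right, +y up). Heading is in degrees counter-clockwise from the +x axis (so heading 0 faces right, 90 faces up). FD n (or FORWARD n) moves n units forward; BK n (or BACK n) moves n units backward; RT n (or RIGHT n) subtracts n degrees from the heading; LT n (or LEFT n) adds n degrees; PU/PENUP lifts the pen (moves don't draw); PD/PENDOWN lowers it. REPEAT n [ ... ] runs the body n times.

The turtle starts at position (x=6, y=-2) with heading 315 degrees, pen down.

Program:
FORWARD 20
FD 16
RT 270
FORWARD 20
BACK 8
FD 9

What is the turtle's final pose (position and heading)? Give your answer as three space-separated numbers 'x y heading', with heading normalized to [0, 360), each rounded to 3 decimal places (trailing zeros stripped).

Executing turtle program step by step:
Start: pos=(6,-2), heading=315, pen down
FD 20: (6,-2) -> (20.142,-16.142) [heading=315, draw]
FD 16: (20.142,-16.142) -> (31.456,-27.456) [heading=315, draw]
RT 270: heading 315 -> 45
FD 20: (31.456,-27.456) -> (45.598,-13.314) [heading=45, draw]
BK 8: (45.598,-13.314) -> (39.941,-18.971) [heading=45, draw]
FD 9: (39.941,-18.971) -> (46.305,-12.607) [heading=45, draw]
Final: pos=(46.305,-12.607), heading=45, 5 segment(s) drawn

Answer: 46.305 -12.607 45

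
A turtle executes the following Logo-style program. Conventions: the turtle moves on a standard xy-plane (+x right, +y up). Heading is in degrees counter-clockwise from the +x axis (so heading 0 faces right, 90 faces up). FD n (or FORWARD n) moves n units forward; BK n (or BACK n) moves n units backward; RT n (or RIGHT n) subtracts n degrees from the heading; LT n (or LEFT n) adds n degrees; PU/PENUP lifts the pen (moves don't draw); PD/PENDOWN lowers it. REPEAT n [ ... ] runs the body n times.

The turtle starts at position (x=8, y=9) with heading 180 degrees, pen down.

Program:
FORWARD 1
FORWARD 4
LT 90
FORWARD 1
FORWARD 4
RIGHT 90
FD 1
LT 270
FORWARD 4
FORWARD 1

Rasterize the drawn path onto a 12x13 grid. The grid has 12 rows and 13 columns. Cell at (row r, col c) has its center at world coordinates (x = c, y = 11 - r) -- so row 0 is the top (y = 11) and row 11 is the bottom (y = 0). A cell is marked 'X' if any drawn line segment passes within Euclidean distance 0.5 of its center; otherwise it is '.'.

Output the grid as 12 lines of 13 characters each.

Answer: .............
.............
..XXXXXXX....
..XX.........
..XX.........
..XX.........
..XX.........
..XX.........
.............
.............
.............
.............

Derivation:
Segment 0: (8,9) -> (7,9)
Segment 1: (7,9) -> (3,9)
Segment 2: (3,9) -> (3,8)
Segment 3: (3,8) -> (3,4)
Segment 4: (3,4) -> (2,4)
Segment 5: (2,4) -> (2,8)
Segment 6: (2,8) -> (2,9)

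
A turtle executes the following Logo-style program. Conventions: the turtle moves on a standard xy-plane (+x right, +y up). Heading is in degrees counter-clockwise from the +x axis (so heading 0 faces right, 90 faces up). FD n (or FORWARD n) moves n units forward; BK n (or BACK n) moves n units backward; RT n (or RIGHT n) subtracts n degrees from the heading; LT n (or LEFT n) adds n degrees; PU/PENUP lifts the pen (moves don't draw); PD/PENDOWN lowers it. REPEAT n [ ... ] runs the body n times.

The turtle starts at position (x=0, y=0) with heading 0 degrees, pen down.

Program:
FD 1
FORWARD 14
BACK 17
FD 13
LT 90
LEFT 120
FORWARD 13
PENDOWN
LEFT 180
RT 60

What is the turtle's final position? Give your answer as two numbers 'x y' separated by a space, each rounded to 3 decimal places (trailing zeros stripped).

Executing turtle program step by step:
Start: pos=(0,0), heading=0, pen down
FD 1: (0,0) -> (1,0) [heading=0, draw]
FD 14: (1,0) -> (15,0) [heading=0, draw]
BK 17: (15,0) -> (-2,0) [heading=0, draw]
FD 13: (-2,0) -> (11,0) [heading=0, draw]
LT 90: heading 0 -> 90
LT 120: heading 90 -> 210
FD 13: (11,0) -> (-0.258,-6.5) [heading=210, draw]
PD: pen down
LT 180: heading 210 -> 30
RT 60: heading 30 -> 330
Final: pos=(-0.258,-6.5), heading=330, 5 segment(s) drawn

Answer: -0.258 -6.5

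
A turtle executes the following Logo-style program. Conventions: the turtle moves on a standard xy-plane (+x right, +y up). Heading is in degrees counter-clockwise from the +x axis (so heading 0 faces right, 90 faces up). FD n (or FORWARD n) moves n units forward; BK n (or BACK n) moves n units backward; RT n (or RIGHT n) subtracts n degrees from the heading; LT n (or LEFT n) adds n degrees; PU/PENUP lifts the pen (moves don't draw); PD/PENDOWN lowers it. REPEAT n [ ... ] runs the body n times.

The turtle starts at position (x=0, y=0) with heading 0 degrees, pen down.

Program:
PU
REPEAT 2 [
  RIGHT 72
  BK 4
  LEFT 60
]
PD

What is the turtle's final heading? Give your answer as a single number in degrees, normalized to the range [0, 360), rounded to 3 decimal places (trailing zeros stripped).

Executing turtle program step by step:
Start: pos=(0,0), heading=0, pen down
PU: pen up
REPEAT 2 [
  -- iteration 1/2 --
  RT 72: heading 0 -> 288
  BK 4: (0,0) -> (-1.236,3.804) [heading=288, move]
  LT 60: heading 288 -> 348
  -- iteration 2/2 --
  RT 72: heading 348 -> 276
  BK 4: (-1.236,3.804) -> (-1.654,7.782) [heading=276, move]
  LT 60: heading 276 -> 336
]
PD: pen down
Final: pos=(-1.654,7.782), heading=336, 0 segment(s) drawn

Answer: 336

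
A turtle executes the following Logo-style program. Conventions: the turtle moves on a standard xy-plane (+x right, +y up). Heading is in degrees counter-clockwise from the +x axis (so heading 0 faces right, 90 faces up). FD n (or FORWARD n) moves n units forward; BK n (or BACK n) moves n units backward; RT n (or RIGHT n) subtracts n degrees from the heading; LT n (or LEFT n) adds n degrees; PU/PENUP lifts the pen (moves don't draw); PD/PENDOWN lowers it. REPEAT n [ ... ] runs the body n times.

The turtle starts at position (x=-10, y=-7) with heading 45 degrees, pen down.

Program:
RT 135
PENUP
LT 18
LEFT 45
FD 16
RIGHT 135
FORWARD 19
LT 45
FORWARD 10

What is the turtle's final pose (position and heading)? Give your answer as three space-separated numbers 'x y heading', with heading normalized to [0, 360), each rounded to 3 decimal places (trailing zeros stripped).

Executing turtle program step by step:
Start: pos=(-10,-7), heading=45, pen down
RT 135: heading 45 -> 270
PU: pen up
LT 18: heading 270 -> 288
LT 45: heading 288 -> 333
FD 16: (-10,-7) -> (4.256,-14.264) [heading=333, move]
RT 135: heading 333 -> 198
FD 19: (4.256,-14.264) -> (-13.814,-20.135) [heading=198, move]
LT 45: heading 198 -> 243
FD 10: (-13.814,-20.135) -> (-18.354,-29.045) [heading=243, move]
Final: pos=(-18.354,-29.045), heading=243, 0 segment(s) drawn

Answer: -18.354 -29.045 243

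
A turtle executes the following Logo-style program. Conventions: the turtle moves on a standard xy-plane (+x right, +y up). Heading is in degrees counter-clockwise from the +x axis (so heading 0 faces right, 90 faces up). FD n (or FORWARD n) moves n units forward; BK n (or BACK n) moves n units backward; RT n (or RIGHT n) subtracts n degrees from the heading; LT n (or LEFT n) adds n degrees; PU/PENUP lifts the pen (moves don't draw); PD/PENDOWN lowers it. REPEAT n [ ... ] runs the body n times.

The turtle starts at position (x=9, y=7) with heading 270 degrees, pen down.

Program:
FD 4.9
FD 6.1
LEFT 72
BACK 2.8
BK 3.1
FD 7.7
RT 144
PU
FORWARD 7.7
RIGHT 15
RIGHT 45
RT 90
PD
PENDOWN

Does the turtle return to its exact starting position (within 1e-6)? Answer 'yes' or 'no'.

Answer: no

Derivation:
Executing turtle program step by step:
Start: pos=(9,7), heading=270, pen down
FD 4.9: (9,7) -> (9,2.1) [heading=270, draw]
FD 6.1: (9,2.1) -> (9,-4) [heading=270, draw]
LT 72: heading 270 -> 342
BK 2.8: (9,-4) -> (6.337,-3.135) [heading=342, draw]
BK 3.1: (6.337,-3.135) -> (3.389,-2.177) [heading=342, draw]
FD 7.7: (3.389,-2.177) -> (10.712,-4.556) [heading=342, draw]
RT 144: heading 342 -> 198
PU: pen up
FD 7.7: (10.712,-4.556) -> (3.389,-6.936) [heading=198, move]
RT 15: heading 198 -> 183
RT 45: heading 183 -> 138
RT 90: heading 138 -> 48
PD: pen down
PD: pen down
Final: pos=(3.389,-6.936), heading=48, 5 segment(s) drawn

Start position: (9, 7)
Final position: (3.389, -6.936)
Distance = 15.023; >= 1e-6 -> NOT closed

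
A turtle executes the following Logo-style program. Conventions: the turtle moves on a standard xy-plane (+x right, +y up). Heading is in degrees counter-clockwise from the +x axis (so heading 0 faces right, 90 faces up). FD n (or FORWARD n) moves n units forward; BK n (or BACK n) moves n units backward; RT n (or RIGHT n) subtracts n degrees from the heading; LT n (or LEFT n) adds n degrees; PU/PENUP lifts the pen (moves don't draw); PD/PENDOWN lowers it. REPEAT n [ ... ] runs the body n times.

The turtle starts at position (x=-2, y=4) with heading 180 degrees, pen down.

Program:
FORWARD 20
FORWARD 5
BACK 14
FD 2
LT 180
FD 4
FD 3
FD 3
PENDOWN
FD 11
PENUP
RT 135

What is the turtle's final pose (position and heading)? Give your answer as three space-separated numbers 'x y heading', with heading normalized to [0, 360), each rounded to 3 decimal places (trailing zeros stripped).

Executing turtle program step by step:
Start: pos=(-2,4), heading=180, pen down
FD 20: (-2,4) -> (-22,4) [heading=180, draw]
FD 5: (-22,4) -> (-27,4) [heading=180, draw]
BK 14: (-27,4) -> (-13,4) [heading=180, draw]
FD 2: (-13,4) -> (-15,4) [heading=180, draw]
LT 180: heading 180 -> 0
FD 4: (-15,4) -> (-11,4) [heading=0, draw]
FD 3: (-11,4) -> (-8,4) [heading=0, draw]
FD 3: (-8,4) -> (-5,4) [heading=0, draw]
PD: pen down
FD 11: (-5,4) -> (6,4) [heading=0, draw]
PU: pen up
RT 135: heading 0 -> 225
Final: pos=(6,4), heading=225, 8 segment(s) drawn

Answer: 6 4 225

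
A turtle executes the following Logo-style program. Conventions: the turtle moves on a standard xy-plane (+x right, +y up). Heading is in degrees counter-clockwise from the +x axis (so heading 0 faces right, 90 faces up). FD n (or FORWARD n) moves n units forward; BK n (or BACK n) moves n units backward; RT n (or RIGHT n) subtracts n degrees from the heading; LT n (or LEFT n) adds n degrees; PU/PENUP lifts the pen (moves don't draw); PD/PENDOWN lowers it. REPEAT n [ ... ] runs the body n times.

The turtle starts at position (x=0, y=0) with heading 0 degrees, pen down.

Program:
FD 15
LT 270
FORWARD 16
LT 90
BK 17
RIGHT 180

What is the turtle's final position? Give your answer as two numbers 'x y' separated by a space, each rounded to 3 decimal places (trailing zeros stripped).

Executing turtle program step by step:
Start: pos=(0,0), heading=0, pen down
FD 15: (0,0) -> (15,0) [heading=0, draw]
LT 270: heading 0 -> 270
FD 16: (15,0) -> (15,-16) [heading=270, draw]
LT 90: heading 270 -> 0
BK 17: (15,-16) -> (-2,-16) [heading=0, draw]
RT 180: heading 0 -> 180
Final: pos=(-2,-16), heading=180, 3 segment(s) drawn

Answer: -2 -16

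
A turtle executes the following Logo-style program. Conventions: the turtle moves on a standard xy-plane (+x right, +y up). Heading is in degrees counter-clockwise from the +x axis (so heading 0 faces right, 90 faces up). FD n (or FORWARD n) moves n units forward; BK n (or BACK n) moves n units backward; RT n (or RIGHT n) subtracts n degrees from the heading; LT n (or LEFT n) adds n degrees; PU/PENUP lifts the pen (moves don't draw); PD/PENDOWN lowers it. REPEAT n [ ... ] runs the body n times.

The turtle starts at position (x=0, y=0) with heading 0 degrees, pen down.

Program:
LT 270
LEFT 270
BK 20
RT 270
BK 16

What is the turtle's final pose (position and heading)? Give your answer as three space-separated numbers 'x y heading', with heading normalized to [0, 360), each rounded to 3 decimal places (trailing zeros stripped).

Executing turtle program step by step:
Start: pos=(0,0), heading=0, pen down
LT 270: heading 0 -> 270
LT 270: heading 270 -> 180
BK 20: (0,0) -> (20,0) [heading=180, draw]
RT 270: heading 180 -> 270
BK 16: (20,0) -> (20,16) [heading=270, draw]
Final: pos=(20,16), heading=270, 2 segment(s) drawn

Answer: 20 16 270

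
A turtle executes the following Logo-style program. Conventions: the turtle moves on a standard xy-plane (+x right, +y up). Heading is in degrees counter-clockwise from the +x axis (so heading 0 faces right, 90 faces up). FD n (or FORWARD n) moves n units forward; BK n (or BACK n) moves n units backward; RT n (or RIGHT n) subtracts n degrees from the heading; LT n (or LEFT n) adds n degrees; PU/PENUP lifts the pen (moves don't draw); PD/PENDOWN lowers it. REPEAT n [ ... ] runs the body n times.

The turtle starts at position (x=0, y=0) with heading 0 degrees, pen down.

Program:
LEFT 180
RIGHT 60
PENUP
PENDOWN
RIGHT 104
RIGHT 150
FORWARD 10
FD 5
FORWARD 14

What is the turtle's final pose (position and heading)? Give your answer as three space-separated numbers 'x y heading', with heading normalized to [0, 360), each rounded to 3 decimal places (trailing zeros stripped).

Answer: -20.145 -20.861 226

Derivation:
Executing turtle program step by step:
Start: pos=(0,0), heading=0, pen down
LT 180: heading 0 -> 180
RT 60: heading 180 -> 120
PU: pen up
PD: pen down
RT 104: heading 120 -> 16
RT 150: heading 16 -> 226
FD 10: (0,0) -> (-6.947,-7.193) [heading=226, draw]
FD 5: (-6.947,-7.193) -> (-10.42,-10.79) [heading=226, draw]
FD 14: (-10.42,-10.79) -> (-20.145,-20.861) [heading=226, draw]
Final: pos=(-20.145,-20.861), heading=226, 3 segment(s) drawn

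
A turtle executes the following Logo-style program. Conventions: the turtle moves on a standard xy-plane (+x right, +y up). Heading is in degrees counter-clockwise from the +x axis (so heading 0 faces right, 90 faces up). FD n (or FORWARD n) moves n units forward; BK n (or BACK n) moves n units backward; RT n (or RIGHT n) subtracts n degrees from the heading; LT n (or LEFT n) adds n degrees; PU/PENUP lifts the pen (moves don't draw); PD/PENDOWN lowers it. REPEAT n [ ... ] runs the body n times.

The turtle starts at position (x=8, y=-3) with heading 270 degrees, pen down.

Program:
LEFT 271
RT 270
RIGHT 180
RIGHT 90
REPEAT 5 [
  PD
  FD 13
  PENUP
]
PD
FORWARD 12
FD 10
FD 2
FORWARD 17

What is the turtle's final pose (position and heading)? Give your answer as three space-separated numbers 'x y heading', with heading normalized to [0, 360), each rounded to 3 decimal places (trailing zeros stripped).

Executing turtle program step by step:
Start: pos=(8,-3), heading=270, pen down
LT 271: heading 270 -> 181
RT 270: heading 181 -> 271
RT 180: heading 271 -> 91
RT 90: heading 91 -> 1
REPEAT 5 [
  -- iteration 1/5 --
  PD: pen down
  FD 13: (8,-3) -> (20.998,-2.773) [heading=1, draw]
  PU: pen up
  -- iteration 2/5 --
  PD: pen down
  FD 13: (20.998,-2.773) -> (33.996,-2.546) [heading=1, draw]
  PU: pen up
  -- iteration 3/5 --
  PD: pen down
  FD 13: (33.996,-2.546) -> (46.994,-2.319) [heading=1, draw]
  PU: pen up
  -- iteration 4/5 --
  PD: pen down
  FD 13: (46.994,-2.319) -> (59.992,-2.092) [heading=1, draw]
  PU: pen up
  -- iteration 5/5 --
  PD: pen down
  FD 13: (59.992,-2.092) -> (72.99,-1.866) [heading=1, draw]
  PU: pen up
]
PD: pen down
FD 12: (72.99,-1.866) -> (84.988,-1.656) [heading=1, draw]
FD 10: (84.988,-1.656) -> (94.987,-1.482) [heading=1, draw]
FD 2: (94.987,-1.482) -> (96.986,-1.447) [heading=1, draw]
FD 17: (96.986,-1.447) -> (113.984,-1.15) [heading=1, draw]
Final: pos=(113.984,-1.15), heading=1, 9 segment(s) drawn

Answer: 113.984 -1.15 1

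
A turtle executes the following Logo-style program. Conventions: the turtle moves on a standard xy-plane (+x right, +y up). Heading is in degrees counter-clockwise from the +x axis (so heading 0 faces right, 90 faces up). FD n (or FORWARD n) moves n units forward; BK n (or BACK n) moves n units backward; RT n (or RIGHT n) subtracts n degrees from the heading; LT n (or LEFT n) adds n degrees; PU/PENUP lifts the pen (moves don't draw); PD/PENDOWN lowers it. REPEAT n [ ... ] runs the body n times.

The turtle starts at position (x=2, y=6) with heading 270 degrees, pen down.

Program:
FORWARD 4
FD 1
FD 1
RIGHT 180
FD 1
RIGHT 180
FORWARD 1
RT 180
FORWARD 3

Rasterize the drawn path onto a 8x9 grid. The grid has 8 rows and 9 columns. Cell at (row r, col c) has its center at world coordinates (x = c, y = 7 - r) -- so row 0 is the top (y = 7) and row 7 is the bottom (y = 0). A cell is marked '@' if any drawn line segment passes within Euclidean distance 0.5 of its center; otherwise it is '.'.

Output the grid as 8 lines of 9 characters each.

Answer: .........
..@......
..@......
..@......
..@......
..@......
..@......
..@......

Derivation:
Segment 0: (2,6) -> (2,2)
Segment 1: (2,2) -> (2,1)
Segment 2: (2,1) -> (2,0)
Segment 3: (2,0) -> (2,1)
Segment 4: (2,1) -> (2,0)
Segment 5: (2,0) -> (2,3)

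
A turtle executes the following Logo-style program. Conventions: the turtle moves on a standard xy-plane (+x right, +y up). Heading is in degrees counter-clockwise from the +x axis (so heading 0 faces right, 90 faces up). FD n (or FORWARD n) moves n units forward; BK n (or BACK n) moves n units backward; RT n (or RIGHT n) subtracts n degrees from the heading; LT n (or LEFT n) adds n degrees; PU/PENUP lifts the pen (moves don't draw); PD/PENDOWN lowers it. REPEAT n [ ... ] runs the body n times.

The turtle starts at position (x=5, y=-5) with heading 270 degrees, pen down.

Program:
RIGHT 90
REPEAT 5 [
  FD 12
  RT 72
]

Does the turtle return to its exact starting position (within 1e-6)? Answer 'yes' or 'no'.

Answer: yes

Derivation:
Executing turtle program step by step:
Start: pos=(5,-5), heading=270, pen down
RT 90: heading 270 -> 180
REPEAT 5 [
  -- iteration 1/5 --
  FD 12: (5,-5) -> (-7,-5) [heading=180, draw]
  RT 72: heading 180 -> 108
  -- iteration 2/5 --
  FD 12: (-7,-5) -> (-10.708,6.413) [heading=108, draw]
  RT 72: heading 108 -> 36
  -- iteration 3/5 --
  FD 12: (-10.708,6.413) -> (-1,13.466) [heading=36, draw]
  RT 72: heading 36 -> 324
  -- iteration 4/5 --
  FD 12: (-1,13.466) -> (8.708,6.413) [heading=324, draw]
  RT 72: heading 324 -> 252
  -- iteration 5/5 --
  FD 12: (8.708,6.413) -> (5,-5) [heading=252, draw]
  RT 72: heading 252 -> 180
]
Final: pos=(5,-5), heading=180, 5 segment(s) drawn

Start position: (5, -5)
Final position: (5, -5)
Distance = 0; < 1e-6 -> CLOSED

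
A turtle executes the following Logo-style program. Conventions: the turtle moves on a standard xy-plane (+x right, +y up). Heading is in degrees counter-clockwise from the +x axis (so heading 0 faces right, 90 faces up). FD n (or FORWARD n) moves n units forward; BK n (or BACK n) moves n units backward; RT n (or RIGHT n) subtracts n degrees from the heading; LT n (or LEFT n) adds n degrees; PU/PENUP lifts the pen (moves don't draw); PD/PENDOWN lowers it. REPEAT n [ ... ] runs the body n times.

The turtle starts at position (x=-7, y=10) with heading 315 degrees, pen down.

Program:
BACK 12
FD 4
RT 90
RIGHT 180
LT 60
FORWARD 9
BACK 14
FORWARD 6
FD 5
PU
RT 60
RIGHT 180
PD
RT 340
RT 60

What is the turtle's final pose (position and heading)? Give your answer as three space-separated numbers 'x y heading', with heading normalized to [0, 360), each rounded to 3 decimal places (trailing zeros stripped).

Executing turtle program step by step:
Start: pos=(-7,10), heading=315, pen down
BK 12: (-7,10) -> (-15.485,18.485) [heading=315, draw]
FD 4: (-15.485,18.485) -> (-12.657,15.657) [heading=315, draw]
RT 90: heading 315 -> 225
RT 180: heading 225 -> 45
LT 60: heading 45 -> 105
FD 9: (-12.657,15.657) -> (-14.986,24.35) [heading=105, draw]
BK 14: (-14.986,24.35) -> (-11.363,10.827) [heading=105, draw]
FD 6: (-11.363,10.827) -> (-12.916,16.623) [heading=105, draw]
FD 5: (-12.916,16.623) -> (-14.21,21.452) [heading=105, draw]
PU: pen up
RT 60: heading 105 -> 45
RT 180: heading 45 -> 225
PD: pen down
RT 340: heading 225 -> 245
RT 60: heading 245 -> 185
Final: pos=(-14.21,21.452), heading=185, 6 segment(s) drawn

Answer: -14.21 21.452 185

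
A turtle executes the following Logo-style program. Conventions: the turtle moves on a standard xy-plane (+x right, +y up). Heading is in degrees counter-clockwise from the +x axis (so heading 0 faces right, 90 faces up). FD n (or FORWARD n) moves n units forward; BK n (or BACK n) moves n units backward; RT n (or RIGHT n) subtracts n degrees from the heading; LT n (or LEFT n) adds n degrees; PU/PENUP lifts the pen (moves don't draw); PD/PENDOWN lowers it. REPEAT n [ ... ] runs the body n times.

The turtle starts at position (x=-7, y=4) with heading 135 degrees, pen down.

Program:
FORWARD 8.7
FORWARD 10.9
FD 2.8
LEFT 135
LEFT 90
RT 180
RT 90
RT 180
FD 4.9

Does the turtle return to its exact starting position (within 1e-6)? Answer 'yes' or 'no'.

Answer: no

Derivation:
Executing turtle program step by step:
Start: pos=(-7,4), heading=135, pen down
FD 8.7: (-7,4) -> (-13.152,10.152) [heading=135, draw]
FD 10.9: (-13.152,10.152) -> (-20.859,17.859) [heading=135, draw]
FD 2.8: (-20.859,17.859) -> (-22.839,19.839) [heading=135, draw]
LT 135: heading 135 -> 270
LT 90: heading 270 -> 0
RT 180: heading 0 -> 180
RT 90: heading 180 -> 90
RT 180: heading 90 -> 270
FD 4.9: (-22.839,19.839) -> (-22.839,14.939) [heading=270, draw]
Final: pos=(-22.839,14.939), heading=270, 4 segment(s) drawn

Start position: (-7, 4)
Final position: (-22.839, 14.939)
Distance = 19.25; >= 1e-6 -> NOT closed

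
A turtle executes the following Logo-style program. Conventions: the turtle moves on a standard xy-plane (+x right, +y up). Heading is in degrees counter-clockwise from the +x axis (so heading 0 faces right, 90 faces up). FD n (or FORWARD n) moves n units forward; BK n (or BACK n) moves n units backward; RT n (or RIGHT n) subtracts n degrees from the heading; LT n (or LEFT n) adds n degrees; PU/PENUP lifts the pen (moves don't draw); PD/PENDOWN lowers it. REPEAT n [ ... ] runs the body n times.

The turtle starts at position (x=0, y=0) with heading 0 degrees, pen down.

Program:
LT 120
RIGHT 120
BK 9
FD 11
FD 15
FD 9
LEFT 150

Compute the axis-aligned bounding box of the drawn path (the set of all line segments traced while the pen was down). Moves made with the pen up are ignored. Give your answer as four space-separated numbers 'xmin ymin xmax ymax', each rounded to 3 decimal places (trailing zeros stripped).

Answer: -9 0 26 0

Derivation:
Executing turtle program step by step:
Start: pos=(0,0), heading=0, pen down
LT 120: heading 0 -> 120
RT 120: heading 120 -> 0
BK 9: (0,0) -> (-9,0) [heading=0, draw]
FD 11: (-9,0) -> (2,0) [heading=0, draw]
FD 15: (2,0) -> (17,0) [heading=0, draw]
FD 9: (17,0) -> (26,0) [heading=0, draw]
LT 150: heading 0 -> 150
Final: pos=(26,0), heading=150, 4 segment(s) drawn

Segment endpoints: x in {-9, 0, 2, 17, 26}, y in {0}
xmin=-9, ymin=0, xmax=26, ymax=0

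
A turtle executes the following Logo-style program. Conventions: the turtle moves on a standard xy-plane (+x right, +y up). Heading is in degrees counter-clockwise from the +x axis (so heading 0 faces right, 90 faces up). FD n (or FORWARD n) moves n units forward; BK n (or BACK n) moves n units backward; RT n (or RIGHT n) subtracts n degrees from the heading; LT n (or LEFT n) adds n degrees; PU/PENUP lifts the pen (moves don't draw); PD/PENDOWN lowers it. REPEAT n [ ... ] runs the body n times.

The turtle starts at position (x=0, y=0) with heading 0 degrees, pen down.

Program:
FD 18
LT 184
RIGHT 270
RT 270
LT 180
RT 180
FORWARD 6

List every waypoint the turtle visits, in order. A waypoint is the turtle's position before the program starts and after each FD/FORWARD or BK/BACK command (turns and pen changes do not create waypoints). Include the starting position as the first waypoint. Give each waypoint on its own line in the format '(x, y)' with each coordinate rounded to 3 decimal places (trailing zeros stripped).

Executing turtle program step by step:
Start: pos=(0,0), heading=0, pen down
FD 18: (0,0) -> (18,0) [heading=0, draw]
LT 184: heading 0 -> 184
RT 270: heading 184 -> 274
RT 270: heading 274 -> 4
LT 180: heading 4 -> 184
RT 180: heading 184 -> 4
FD 6: (18,0) -> (23.985,0.419) [heading=4, draw]
Final: pos=(23.985,0.419), heading=4, 2 segment(s) drawn
Waypoints (3 total):
(0, 0)
(18, 0)
(23.985, 0.419)

Answer: (0, 0)
(18, 0)
(23.985, 0.419)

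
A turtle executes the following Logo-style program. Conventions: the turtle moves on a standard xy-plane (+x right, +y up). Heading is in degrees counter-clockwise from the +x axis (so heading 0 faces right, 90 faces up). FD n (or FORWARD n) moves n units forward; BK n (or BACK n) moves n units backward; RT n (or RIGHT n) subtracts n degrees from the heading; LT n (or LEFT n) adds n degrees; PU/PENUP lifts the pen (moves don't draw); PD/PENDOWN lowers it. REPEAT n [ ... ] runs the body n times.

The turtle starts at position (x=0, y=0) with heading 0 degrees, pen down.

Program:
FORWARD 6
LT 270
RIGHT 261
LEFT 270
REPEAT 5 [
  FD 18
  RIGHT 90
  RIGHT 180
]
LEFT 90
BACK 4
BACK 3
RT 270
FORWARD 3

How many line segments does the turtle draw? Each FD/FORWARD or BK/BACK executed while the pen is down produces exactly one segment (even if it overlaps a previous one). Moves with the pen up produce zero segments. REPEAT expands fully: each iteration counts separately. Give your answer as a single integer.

Answer: 9

Derivation:
Executing turtle program step by step:
Start: pos=(0,0), heading=0, pen down
FD 6: (0,0) -> (6,0) [heading=0, draw]
LT 270: heading 0 -> 270
RT 261: heading 270 -> 9
LT 270: heading 9 -> 279
REPEAT 5 [
  -- iteration 1/5 --
  FD 18: (6,0) -> (8.816,-17.778) [heading=279, draw]
  RT 90: heading 279 -> 189
  RT 180: heading 189 -> 9
  -- iteration 2/5 --
  FD 18: (8.816,-17.778) -> (26.594,-14.963) [heading=9, draw]
  RT 90: heading 9 -> 279
  RT 180: heading 279 -> 99
  -- iteration 3/5 --
  FD 18: (26.594,-14.963) -> (23.778,2.816) [heading=99, draw]
  RT 90: heading 99 -> 9
  RT 180: heading 9 -> 189
  -- iteration 4/5 --
  FD 18: (23.778,2.816) -> (6,0) [heading=189, draw]
  RT 90: heading 189 -> 99
  RT 180: heading 99 -> 279
  -- iteration 5/5 --
  FD 18: (6,0) -> (8.816,-17.778) [heading=279, draw]
  RT 90: heading 279 -> 189
  RT 180: heading 189 -> 9
]
LT 90: heading 9 -> 99
BK 4: (8.816,-17.778) -> (9.442,-21.729) [heading=99, draw]
BK 3: (9.442,-21.729) -> (9.911,-24.692) [heading=99, draw]
RT 270: heading 99 -> 189
FD 3: (9.911,-24.692) -> (6.948,-25.162) [heading=189, draw]
Final: pos=(6.948,-25.162), heading=189, 9 segment(s) drawn
Segments drawn: 9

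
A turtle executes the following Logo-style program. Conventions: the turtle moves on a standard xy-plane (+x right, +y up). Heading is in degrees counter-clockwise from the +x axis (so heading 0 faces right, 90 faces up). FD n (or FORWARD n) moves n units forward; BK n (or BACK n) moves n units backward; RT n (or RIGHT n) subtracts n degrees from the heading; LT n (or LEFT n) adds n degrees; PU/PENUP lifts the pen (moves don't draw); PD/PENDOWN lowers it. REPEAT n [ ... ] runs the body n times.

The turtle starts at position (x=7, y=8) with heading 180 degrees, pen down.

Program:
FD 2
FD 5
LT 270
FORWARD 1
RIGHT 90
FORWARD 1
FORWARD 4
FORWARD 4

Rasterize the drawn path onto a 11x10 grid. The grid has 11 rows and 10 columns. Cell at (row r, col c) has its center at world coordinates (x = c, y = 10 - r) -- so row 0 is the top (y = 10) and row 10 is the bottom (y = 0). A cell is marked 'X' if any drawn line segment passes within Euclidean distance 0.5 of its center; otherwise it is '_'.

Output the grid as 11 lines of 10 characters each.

Answer: __________
XXXXXXXXXX
XXXXXXXX__
__________
__________
__________
__________
__________
__________
__________
__________

Derivation:
Segment 0: (7,8) -> (5,8)
Segment 1: (5,8) -> (0,8)
Segment 2: (0,8) -> (0,9)
Segment 3: (0,9) -> (1,9)
Segment 4: (1,9) -> (5,9)
Segment 5: (5,9) -> (9,9)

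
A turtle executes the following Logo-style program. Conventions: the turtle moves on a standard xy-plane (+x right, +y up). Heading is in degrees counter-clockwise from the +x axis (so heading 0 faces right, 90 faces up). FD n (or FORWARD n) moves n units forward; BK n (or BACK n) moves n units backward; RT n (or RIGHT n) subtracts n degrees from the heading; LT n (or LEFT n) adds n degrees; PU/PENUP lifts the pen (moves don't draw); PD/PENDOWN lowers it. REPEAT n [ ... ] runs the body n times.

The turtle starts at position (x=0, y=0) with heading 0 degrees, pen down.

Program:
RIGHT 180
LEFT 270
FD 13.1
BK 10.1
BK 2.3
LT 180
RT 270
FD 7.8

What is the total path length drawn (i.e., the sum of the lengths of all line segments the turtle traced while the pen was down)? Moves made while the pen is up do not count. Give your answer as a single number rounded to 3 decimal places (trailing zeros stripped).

Answer: 33.3

Derivation:
Executing turtle program step by step:
Start: pos=(0,0), heading=0, pen down
RT 180: heading 0 -> 180
LT 270: heading 180 -> 90
FD 13.1: (0,0) -> (0,13.1) [heading=90, draw]
BK 10.1: (0,13.1) -> (0,3) [heading=90, draw]
BK 2.3: (0,3) -> (0,0.7) [heading=90, draw]
LT 180: heading 90 -> 270
RT 270: heading 270 -> 0
FD 7.8: (0,0.7) -> (7.8,0.7) [heading=0, draw]
Final: pos=(7.8,0.7), heading=0, 4 segment(s) drawn

Segment lengths:
  seg 1: (0,0) -> (0,13.1), length = 13.1
  seg 2: (0,13.1) -> (0,3), length = 10.1
  seg 3: (0,3) -> (0,0.7), length = 2.3
  seg 4: (0,0.7) -> (7.8,0.7), length = 7.8
Total = 33.3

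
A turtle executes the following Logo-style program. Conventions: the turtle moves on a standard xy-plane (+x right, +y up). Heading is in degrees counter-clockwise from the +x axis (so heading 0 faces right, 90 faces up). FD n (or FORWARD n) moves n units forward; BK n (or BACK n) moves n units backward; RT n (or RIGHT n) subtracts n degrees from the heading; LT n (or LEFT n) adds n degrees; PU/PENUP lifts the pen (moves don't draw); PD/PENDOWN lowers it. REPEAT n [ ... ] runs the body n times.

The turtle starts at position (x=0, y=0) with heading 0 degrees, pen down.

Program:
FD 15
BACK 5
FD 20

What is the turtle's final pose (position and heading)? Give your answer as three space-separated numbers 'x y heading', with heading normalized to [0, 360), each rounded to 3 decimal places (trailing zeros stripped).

Answer: 30 0 0

Derivation:
Executing turtle program step by step:
Start: pos=(0,0), heading=0, pen down
FD 15: (0,0) -> (15,0) [heading=0, draw]
BK 5: (15,0) -> (10,0) [heading=0, draw]
FD 20: (10,0) -> (30,0) [heading=0, draw]
Final: pos=(30,0), heading=0, 3 segment(s) drawn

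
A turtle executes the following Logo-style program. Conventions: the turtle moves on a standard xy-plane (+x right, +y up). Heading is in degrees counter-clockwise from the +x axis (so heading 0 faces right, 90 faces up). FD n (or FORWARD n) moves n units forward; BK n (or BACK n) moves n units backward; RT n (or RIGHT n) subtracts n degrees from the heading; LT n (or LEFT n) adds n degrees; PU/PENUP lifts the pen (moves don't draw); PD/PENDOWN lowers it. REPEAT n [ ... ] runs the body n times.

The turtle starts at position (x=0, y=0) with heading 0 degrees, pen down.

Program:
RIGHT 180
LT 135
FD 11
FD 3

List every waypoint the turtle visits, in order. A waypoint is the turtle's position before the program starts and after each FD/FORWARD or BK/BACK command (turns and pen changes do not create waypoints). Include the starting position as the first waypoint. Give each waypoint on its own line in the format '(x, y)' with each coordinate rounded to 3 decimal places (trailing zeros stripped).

Answer: (0, 0)
(7.778, -7.778)
(9.899, -9.899)

Derivation:
Executing turtle program step by step:
Start: pos=(0,0), heading=0, pen down
RT 180: heading 0 -> 180
LT 135: heading 180 -> 315
FD 11: (0,0) -> (7.778,-7.778) [heading=315, draw]
FD 3: (7.778,-7.778) -> (9.899,-9.899) [heading=315, draw]
Final: pos=(9.899,-9.899), heading=315, 2 segment(s) drawn
Waypoints (3 total):
(0, 0)
(7.778, -7.778)
(9.899, -9.899)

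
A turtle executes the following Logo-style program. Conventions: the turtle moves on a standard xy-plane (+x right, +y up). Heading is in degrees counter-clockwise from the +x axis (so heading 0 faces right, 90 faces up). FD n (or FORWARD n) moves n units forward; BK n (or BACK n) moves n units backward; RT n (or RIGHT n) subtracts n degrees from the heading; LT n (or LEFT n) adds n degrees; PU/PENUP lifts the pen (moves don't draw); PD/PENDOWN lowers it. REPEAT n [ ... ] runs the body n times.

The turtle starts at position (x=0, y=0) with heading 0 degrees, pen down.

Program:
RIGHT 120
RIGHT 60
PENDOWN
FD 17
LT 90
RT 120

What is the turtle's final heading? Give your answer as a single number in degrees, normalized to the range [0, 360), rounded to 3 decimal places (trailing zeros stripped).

Answer: 150

Derivation:
Executing turtle program step by step:
Start: pos=(0,0), heading=0, pen down
RT 120: heading 0 -> 240
RT 60: heading 240 -> 180
PD: pen down
FD 17: (0,0) -> (-17,0) [heading=180, draw]
LT 90: heading 180 -> 270
RT 120: heading 270 -> 150
Final: pos=(-17,0), heading=150, 1 segment(s) drawn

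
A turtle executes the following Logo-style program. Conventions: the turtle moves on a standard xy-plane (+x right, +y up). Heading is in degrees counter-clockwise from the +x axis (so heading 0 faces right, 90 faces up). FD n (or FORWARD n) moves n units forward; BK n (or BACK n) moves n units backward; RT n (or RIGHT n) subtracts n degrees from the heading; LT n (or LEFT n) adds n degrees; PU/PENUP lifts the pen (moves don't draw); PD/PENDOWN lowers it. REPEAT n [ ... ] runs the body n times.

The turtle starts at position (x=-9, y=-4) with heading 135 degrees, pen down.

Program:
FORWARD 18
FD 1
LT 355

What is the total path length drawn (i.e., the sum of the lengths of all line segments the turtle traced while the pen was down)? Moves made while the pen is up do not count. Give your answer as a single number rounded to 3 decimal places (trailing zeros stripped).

Executing turtle program step by step:
Start: pos=(-9,-4), heading=135, pen down
FD 18: (-9,-4) -> (-21.728,8.728) [heading=135, draw]
FD 1: (-21.728,8.728) -> (-22.435,9.435) [heading=135, draw]
LT 355: heading 135 -> 130
Final: pos=(-22.435,9.435), heading=130, 2 segment(s) drawn

Segment lengths:
  seg 1: (-9,-4) -> (-21.728,8.728), length = 18
  seg 2: (-21.728,8.728) -> (-22.435,9.435), length = 1
Total = 19

Answer: 19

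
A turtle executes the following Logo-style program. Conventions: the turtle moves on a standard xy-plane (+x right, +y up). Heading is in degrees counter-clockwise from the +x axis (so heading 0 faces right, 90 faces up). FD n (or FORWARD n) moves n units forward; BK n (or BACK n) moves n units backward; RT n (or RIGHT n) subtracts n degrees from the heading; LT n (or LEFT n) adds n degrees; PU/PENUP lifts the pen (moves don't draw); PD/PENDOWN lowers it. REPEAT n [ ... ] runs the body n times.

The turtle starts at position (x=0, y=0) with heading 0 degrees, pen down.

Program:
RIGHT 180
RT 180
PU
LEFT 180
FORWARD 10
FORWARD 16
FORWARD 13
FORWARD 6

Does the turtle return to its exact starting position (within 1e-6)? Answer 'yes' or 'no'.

Executing turtle program step by step:
Start: pos=(0,0), heading=0, pen down
RT 180: heading 0 -> 180
RT 180: heading 180 -> 0
PU: pen up
LT 180: heading 0 -> 180
FD 10: (0,0) -> (-10,0) [heading=180, move]
FD 16: (-10,0) -> (-26,0) [heading=180, move]
FD 13: (-26,0) -> (-39,0) [heading=180, move]
FD 6: (-39,0) -> (-45,0) [heading=180, move]
Final: pos=(-45,0), heading=180, 0 segment(s) drawn

Start position: (0, 0)
Final position: (-45, 0)
Distance = 45; >= 1e-6 -> NOT closed

Answer: no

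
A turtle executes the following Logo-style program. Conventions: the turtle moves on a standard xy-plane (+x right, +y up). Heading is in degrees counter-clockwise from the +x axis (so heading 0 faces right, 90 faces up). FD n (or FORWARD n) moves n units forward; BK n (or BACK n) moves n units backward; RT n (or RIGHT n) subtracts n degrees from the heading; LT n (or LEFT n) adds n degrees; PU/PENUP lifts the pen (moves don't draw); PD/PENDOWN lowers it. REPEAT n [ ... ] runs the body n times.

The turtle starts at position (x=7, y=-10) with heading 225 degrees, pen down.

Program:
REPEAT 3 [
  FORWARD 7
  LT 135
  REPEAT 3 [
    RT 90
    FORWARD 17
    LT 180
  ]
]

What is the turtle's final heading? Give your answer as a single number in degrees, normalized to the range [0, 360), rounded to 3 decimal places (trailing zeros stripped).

Answer: 0

Derivation:
Executing turtle program step by step:
Start: pos=(7,-10), heading=225, pen down
REPEAT 3 [
  -- iteration 1/3 --
  FD 7: (7,-10) -> (2.05,-14.95) [heading=225, draw]
  LT 135: heading 225 -> 0
  REPEAT 3 [
    -- iteration 1/3 --
    RT 90: heading 0 -> 270
    FD 17: (2.05,-14.95) -> (2.05,-31.95) [heading=270, draw]
    LT 180: heading 270 -> 90
    -- iteration 2/3 --
    RT 90: heading 90 -> 0
    FD 17: (2.05,-31.95) -> (19.05,-31.95) [heading=0, draw]
    LT 180: heading 0 -> 180
    -- iteration 3/3 --
    RT 90: heading 180 -> 90
    FD 17: (19.05,-31.95) -> (19.05,-14.95) [heading=90, draw]
    LT 180: heading 90 -> 270
  ]
  -- iteration 2/3 --
  FD 7: (19.05,-14.95) -> (19.05,-21.95) [heading=270, draw]
  LT 135: heading 270 -> 45
  REPEAT 3 [
    -- iteration 1/3 --
    RT 90: heading 45 -> 315
    FD 17: (19.05,-21.95) -> (31.071,-33.971) [heading=315, draw]
    LT 180: heading 315 -> 135
    -- iteration 2/3 --
    RT 90: heading 135 -> 45
    FD 17: (31.071,-33.971) -> (43.092,-21.95) [heading=45, draw]
    LT 180: heading 45 -> 225
    -- iteration 3/3 --
    RT 90: heading 225 -> 135
    FD 17: (43.092,-21.95) -> (31.071,-9.929) [heading=135, draw]
    LT 180: heading 135 -> 315
  ]
  -- iteration 3/3 --
  FD 7: (31.071,-9.929) -> (36.021,-14.879) [heading=315, draw]
  LT 135: heading 315 -> 90
  REPEAT 3 [
    -- iteration 1/3 --
    RT 90: heading 90 -> 0
    FD 17: (36.021,-14.879) -> (53.021,-14.879) [heading=0, draw]
    LT 180: heading 0 -> 180
    -- iteration 2/3 --
    RT 90: heading 180 -> 90
    FD 17: (53.021,-14.879) -> (53.021,2.121) [heading=90, draw]
    LT 180: heading 90 -> 270
    -- iteration 3/3 --
    RT 90: heading 270 -> 180
    FD 17: (53.021,2.121) -> (36.021,2.121) [heading=180, draw]
    LT 180: heading 180 -> 0
  ]
]
Final: pos=(36.021,2.121), heading=0, 12 segment(s) drawn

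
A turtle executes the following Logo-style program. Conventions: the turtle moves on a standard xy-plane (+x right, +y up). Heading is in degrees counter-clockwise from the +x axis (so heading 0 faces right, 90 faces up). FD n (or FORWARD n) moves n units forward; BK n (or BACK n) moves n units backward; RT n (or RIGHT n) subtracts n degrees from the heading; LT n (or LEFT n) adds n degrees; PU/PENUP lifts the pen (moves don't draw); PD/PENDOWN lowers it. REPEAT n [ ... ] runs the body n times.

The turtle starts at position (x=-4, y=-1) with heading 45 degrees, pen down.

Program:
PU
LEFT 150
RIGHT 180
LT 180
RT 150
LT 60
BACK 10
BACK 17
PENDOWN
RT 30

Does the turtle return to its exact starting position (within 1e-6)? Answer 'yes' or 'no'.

Executing turtle program step by step:
Start: pos=(-4,-1), heading=45, pen down
PU: pen up
LT 150: heading 45 -> 195
RT 180: heading 195 -> 15
LT 180: heading 15 -> 195
RT 150: heading 195 -> 45
LT 60: heading 45 -> 105
BK 10: (-4,-1) -> (-1.412,-10.659) [heading=105, move]
BK 17: (-1.412,-10.659) -> (2.988,-27.08) [heading=105, move]
PD: pen down
RT 30: heading 105 -> 75
Final: pos=(2.988,-27.08), heading=75, 0 segment(s) drawn

Start position: (-4, -1)
Final position: (2.988, -27.08)
Distance = 27; >= 1e-6 -> NOT closed

Answer: no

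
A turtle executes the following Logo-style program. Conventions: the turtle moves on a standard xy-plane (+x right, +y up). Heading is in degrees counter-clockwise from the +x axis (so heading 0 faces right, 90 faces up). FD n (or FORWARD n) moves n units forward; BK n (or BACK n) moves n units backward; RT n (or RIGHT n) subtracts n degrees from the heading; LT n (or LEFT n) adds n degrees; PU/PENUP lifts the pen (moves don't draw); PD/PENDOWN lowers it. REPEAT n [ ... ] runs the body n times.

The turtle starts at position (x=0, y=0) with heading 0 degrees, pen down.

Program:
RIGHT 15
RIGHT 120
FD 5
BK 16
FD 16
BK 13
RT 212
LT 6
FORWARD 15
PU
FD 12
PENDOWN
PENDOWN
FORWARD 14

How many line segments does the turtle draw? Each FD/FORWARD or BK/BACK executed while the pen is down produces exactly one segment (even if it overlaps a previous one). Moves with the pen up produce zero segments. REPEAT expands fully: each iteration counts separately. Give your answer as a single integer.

Executing turtle program step by step:
Start: pos=(0,0), heading=0, pen down
RT 15: heading 0 -> 345
RT 120: heading 345 -> 225
FD 5: (0,0) -> (-3.536,-3.536) [heading=225, draw]
BK 16: (-3.536,-3.536) -> (7.778,7.778) [heading=225, draw]
FD 16: (7.778,7.778) -> (-3.536,-3.536) [heading=225, draw]
BK 13: (-3.536,-3.536) -> (5.657,5.657) [heading=225, draw]
RT 212: heading 225 -> 13
LT 6: heading 13 -> 19
FD 15: (5.657,5.657) -> (19.84,10.54) [heading=19, draw]
PU: pen up
FD 12: (19.84,10.54) -> (31.186,14.447) [heading=19, move]
PD: pen down
PD: pen down
FD 14: (31.186,14.447) -> (44.423,19.005) [heading=19, draw]
Final: pos=(44.423,19.005), heading=19, 6 segment(s) drawn
Segments drawn: 6

Answer: 6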